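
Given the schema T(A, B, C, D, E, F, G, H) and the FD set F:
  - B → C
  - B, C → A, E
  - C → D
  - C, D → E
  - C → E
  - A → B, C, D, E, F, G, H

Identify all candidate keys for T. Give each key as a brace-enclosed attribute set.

Closure of {A} is {A, B, C, D, E, F, G, H}, the whole schema; {A} is a candidate key.
Closure of {B} is {A, B, C, D, E, F, G, H}, the whole schema; {B} is a candidate key.
No proper subset of any of these is a key, and no other minimal superkey exists.

{A}, {B}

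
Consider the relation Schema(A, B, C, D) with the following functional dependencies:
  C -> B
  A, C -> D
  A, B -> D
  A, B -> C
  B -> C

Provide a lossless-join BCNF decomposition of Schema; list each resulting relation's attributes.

Candidate keys of the original relation: {A, B}, {A, C}.
{A, B, C, D}: {C} determines {B, C} here but is not a superkey — split on C -> B, giving {B, C} and {A, C, D}.
{B, C} is in BCNF.
{A, C, D} is in BCNF.

{A, C, D}; {B, C}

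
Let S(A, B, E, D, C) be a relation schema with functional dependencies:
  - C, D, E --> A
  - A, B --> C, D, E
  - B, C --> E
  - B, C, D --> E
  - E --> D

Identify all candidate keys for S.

{A, B}, {B, C}

{B} never appears on the right of any FD, so every key must include it.
Closure of {A, B} is {A, B, C, D, E}, the whole schema; {A, B} is a candidate key.
Closure of {B, C} is {A, B, C, D, E}, the whole schema; {B, C} is a candidate key.
These are minimal and exhaustive — every other superkey contains one of them.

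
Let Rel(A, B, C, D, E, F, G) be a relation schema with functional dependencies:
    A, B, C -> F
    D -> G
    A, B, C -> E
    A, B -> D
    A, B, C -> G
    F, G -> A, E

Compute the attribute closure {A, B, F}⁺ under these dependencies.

{A, B, D, E, F, G}

Start with {A, B, F}.
A, B -> D applies; add {D} → now {A, B, D, F}.
D -> G applies; add {G} → now {A, B, D, F, G}.
F, G -> A, E applies; add {E} → now {A, B, D, E, F, G}.
No further FD applies.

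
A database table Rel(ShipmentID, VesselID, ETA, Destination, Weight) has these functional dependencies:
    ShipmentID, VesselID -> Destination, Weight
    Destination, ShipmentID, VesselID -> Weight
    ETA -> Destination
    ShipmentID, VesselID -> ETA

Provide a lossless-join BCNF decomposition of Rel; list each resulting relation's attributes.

{Destination, ETA}; {ETA, ShipmentID, VesselID, Weight}

Candidate key of the original relation: {ShipmentID, VesselID}.
In {Destination, ETA, ShipmentID, VesselID, Weight}, {ETA} is not a superkey ({ETA}⁺ restricted to this set is {Destination, ETA}), so split on ETA -> Destination into {Destination, ETA} and {ETA, ShipmentID, VesselID, Weight}.
{Destination, ETA} has no BCNF violation.
{ETA, ShipmentID, VesselID, Weight} has no BCNF violation.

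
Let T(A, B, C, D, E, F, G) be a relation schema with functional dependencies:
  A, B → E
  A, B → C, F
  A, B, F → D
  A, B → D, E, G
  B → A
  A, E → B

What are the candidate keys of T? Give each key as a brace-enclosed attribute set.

{A, E}, {B}

{B} is a candidate key since {B}⁺ = {A, B, C, D, E, F, G} covers every attribute.
{A, E} is a candidate key since {A, E}⁺ = {A, B, C, D, E, F, G} covers every attribute.
These are minimal and exhaustive — every other superkey contains one of them.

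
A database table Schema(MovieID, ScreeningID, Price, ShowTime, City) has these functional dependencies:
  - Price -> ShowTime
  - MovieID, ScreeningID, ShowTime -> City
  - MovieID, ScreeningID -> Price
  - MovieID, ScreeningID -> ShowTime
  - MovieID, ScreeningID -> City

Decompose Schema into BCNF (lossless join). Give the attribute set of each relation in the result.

Candidate key of the original relation: {MovieID, ScreeningID}.
In {City, MovieID, Price, ScreeningID, ShowTime}, {Price} is not a superkey ({Price}⁺ restricted to this set is {Price, ShowTime}), so split on Price -> ShowTime into {Price, ShowTime} and {City, MovieID, Price, ScreeningID}.
{Price, ShowTime}: every determinant is a superkey — BCNF.
{City, MovieID, Price, ScreeningID}: every determinant is a superkey — BCNF.

{City, MovieID, Price, ScreeningID}; {Price, ShowTime}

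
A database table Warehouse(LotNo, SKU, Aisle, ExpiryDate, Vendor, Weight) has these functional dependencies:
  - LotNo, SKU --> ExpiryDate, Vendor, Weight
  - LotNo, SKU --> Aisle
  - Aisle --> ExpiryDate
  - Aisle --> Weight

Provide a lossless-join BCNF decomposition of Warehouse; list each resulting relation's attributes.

{Aisle, ExpiryDate, Weight}; {Aisle, LotNo, SKU, Vendor}

Candidate key of the original relation: {LotNo, SKU}.
{Aisle, ExpiryDate, LotNo, SKU, Vendor, Weight}: {Aisle} determines {Aisle, ExpiryDate, Weight} here but is not a superkey — split on Aisle --> ExpiryDate, Weight, giving {Aisle, ExpiryDate, Weight} and {Aisle, LotNo, SKU, Vendor}.
{Aisle, ExpiryDate, Weight}: every determinant is a superkey — BCNF.
{Aisle, LotNo, SKU, Vendor}: every determinant is a superkey — BCNF.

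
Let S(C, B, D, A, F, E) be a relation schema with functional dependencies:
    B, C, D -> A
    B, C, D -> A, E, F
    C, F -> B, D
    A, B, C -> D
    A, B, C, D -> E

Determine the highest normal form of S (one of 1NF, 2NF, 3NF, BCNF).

BCNF

Candidate keys: {A, B, C}, {B, C, D}, {C, F}. Prime attributes: {A, B, C, D, F}.
The left-hand side of every FD is a superkey, so BCNF is satisfied.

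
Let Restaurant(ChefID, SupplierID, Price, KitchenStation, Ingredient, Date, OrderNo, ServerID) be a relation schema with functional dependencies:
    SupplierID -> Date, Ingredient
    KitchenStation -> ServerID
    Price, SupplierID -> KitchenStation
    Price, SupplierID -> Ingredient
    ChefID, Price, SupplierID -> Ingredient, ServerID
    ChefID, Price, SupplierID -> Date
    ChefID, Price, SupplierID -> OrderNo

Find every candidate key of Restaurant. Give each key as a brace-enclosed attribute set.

Attributes never on any right-hand side: {ChefID, Price, SupplierID} — every candidate key must contain all of them.
{ChefID, Price, SupplierID} is a candidate key since {ChefID, Price, SupplierID}⁺ = {ChefID, Date, Ingredient, KitchenStation, OrderNo, Price, ServerID, SupplierID} covers every attribute.
No smaller or unrelated set reaches every attribute, so there are no other keys.

{ChefID, Price, SupplierID}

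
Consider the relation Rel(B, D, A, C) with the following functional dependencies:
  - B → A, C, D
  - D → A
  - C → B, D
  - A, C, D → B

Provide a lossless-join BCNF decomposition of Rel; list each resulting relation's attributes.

{A, D}; {B, C, D}

Candidate keys of the original relation: {B}, {C}.
{A, B, C, D}: {D} determines {A, D} here but is not a superkey — split on D → A, giving {A, D} and {B, C, D}.
{A, D}: every determinant is a superkey — BCNF.
{B, C, D}: every determinant is a superkey — BCNF.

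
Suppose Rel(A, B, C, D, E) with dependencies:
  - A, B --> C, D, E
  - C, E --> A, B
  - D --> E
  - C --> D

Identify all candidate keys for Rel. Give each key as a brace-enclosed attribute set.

{C} is a candidate key since {C}⁺ = {A, B, C, D, E} covers every attribute.
{A, B} is a candidate key since {A, B}⁺ = {A, B, C, D, E} covers every attribute.
These are minimal and exhaustive — every other superkey contains one of them.

{A, B}, {C}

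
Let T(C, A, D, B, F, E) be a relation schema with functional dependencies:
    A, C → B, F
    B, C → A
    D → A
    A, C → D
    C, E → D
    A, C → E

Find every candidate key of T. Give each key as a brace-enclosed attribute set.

Attributes never on any right-hand side: {C} — every candidate key must contain it.
{A, C}⁺ = {A, B, C, D, E, F} — all of the relation — so {A, C} is a candidate key.
{B, C}⁺ = {A, B, C, D, E, F} — all of the relation — so {B, C} is a candidate key.
{C, D}⁺ = {A, B, C, D, E, F} — all of the relation — so {C, D} is a candidate key.
{C, E}⁺ = {A, B, C, D, E, F} — all of the relation — so {C, E} is a candidate key.
Any other superkey properly contains one of these, so there are no further candidate keys.

{A, C}, {B, C}, {C, D}, {C, E}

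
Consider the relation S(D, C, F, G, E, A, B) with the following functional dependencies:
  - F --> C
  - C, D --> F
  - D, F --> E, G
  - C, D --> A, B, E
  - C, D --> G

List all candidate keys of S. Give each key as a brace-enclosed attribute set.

{C, D}, {D, F}

{D} never appears on the right of any FD, so every key must include it.
{C, D}⁺ = {A, B, C, D, E, F, G}, which is every attribute, so {C, D} is a candidate key.
{D, F}⁺ = {A, B, C, D, E, F, G}, which is every attribute, so {D, F} is a candidate key.
These are minimal and exhaustive — every other superkey contains one of them.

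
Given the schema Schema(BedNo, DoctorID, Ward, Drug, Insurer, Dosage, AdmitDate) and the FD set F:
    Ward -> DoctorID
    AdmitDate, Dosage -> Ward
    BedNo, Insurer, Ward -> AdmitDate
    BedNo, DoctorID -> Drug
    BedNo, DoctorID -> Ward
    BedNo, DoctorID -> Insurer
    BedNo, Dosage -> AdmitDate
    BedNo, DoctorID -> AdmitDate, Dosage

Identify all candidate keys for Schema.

{BedNo, DoctorID}, {BedNo, Dosage}, {BedNo, Ward}

No FD produces {BedNo}, so it must be in every candidate key.
{BedNo, DoctorID}⁺ = {AdmitDate, BedNo, DoctorID, Dosage, Drug, Insurer, Ward}, which is every attribute, so {BedNo, DoctorID} is a candidate key.
{BedNo, Dosage}⁺ = {AdmitDate, BedNo, DoctorID, Dosage, Drug, Insurer, Ward}, which is every attribute, so {BedNo, Dosage} is a candidate key.
{BedNo, Ward}⁺ = {AdmitDate, BedNo, DoctorID, Dosage, Drug, Insurer, Ward}, which is every attribute, so {BedNo, Ward} is a candidate key.
These are minimal and exhaustive — every other superkey contains one of them.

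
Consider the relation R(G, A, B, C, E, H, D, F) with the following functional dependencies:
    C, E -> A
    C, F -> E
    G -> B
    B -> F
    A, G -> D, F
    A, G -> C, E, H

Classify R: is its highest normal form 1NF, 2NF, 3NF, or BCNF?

Candidate keys: {A, G}, {C, G}. Prime attributes: {A, C, G}.
For C, E -> A we have {C, E}⁺ = {A, C, E}; {C, E} is not a superkey, so BCNF fails.
C, F -> E determines the non-prime attribute {E} from a non-superkey — 3NF is violated.
Since {G} ⊂ {A, G} and {G}⁺ ⊇ {B, F} with {B, F} non-prime, there is a partial dependency; 2NF fails.

1NF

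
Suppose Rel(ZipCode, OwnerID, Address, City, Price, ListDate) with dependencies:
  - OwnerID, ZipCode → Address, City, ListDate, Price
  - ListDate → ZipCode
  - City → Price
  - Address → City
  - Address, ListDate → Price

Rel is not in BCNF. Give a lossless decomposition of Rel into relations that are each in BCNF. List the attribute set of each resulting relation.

{Address, City}; {Address, ListDate, OwnerID}; {City, Price}; {ListDate, ZipCode}

Candidate keys of the original relation: {ListDate, OwnerID}, {OwnerID, ZipCode}.
Within {Address, City, ListDate, OwnerID, Price, ZipCode}: {ListDate}⁺ ∩ {Address, City, ListDate, OwnerID, Price, ZipCode} = {ListDate, ZipCode}, not the whole set, so ListDate → ZipCode violates BCNF; decompose into {ListDate, ZipCode} and {Address, City, ListDate, OwnerID, Price}.
{ListDate, ZipCode} is in BCNF.
Within {Address, City, ListDate, OwnerID, Price}: {City}⁺ ∩ {Address, City, ListDate, OwnerID, Price} = {City, Price}, not the whole set, so City → Price violates BCNF; decompose into {City, Price} and {Address, City, ListDate, OwnerID}.
{City, Price} is in BCNF.
Within {Address, City, ListDate, OwnerID}: {Address}⁺ ∩ {Address, City, ListDate, OwnerID} = {Address, City}, not the whole set, so Address → City violates BCNF; decompose into {Address, City} and {Address, ListDate, OwnerID}.
{Address, City} is in BCNF.
{Address, ListDate, OwnerID} is in BCNF.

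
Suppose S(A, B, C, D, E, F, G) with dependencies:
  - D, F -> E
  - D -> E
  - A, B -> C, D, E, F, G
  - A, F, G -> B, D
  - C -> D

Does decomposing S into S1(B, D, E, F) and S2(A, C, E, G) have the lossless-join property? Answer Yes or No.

No

S1 ∩ S2 = {E}; its closure under F is {E}.
The closure covers neither S1 nor S2 entirely; the join is not lossless.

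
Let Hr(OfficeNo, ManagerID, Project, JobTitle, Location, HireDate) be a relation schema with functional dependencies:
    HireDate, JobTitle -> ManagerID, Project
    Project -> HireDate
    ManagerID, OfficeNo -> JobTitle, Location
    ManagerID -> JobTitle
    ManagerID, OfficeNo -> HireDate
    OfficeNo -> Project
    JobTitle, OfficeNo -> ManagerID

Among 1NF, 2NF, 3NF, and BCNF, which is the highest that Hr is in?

Candidate keys: {JobTitle, OfficeNo}, {ManagerID, OfficeNo}. Prime attributes: {JobTitle, ManagerID, OfficeNo}.
HireDate, JobTitle -> ManagerID, Project: {HireDate, JobTitle}⁺ = {HireDate, JobTitle, ManagerID, Project}, which is not all of the attributes, so the left side is not a superkey — BCNF is violated.
HireDate, JobTitle -> ManagerID, Project has non-prime {Project} on the right and a non-superkey on the left, so 3NF fails.
Since {OfficeNo} ⊂ {JobTitle, OfficeNo} and {OfficeNo}⁺ ⊇ {HireDate, Project} with {HireDate, Project} non-prime, there is a partial dependency; 2NF fails.

1NF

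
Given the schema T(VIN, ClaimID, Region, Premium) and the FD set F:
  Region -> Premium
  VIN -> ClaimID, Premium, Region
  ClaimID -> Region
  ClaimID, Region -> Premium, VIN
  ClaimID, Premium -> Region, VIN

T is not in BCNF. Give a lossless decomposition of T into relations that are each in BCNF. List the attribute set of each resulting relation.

{ClaimID, Region, VIN}; {Premium, Region}

Candidate keys of the original relation: {ClaimID}, {VIN}.
In {ClaimID, Premium, Region, VIN}, {Region} is not a superkey ({Region}⁺ restricted to this set is {Premium, Region}), so split on Region -> Premium into {Premium, Region} and {ClaimID, Region, VIN}.
{Premium, Region}: every determinant is a superkey — BCNF.
{ClaimID, Region, VIN}: every determinant is a superkey — BCNF.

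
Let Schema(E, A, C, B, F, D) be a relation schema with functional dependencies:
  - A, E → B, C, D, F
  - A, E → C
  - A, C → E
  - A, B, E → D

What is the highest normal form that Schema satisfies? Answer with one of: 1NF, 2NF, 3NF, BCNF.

BCNF

Candidate keys: {A, C}, {A, E}. Prime attributes: {A, C, E}.
Each dependency's left side is a superkey — BCNF holds.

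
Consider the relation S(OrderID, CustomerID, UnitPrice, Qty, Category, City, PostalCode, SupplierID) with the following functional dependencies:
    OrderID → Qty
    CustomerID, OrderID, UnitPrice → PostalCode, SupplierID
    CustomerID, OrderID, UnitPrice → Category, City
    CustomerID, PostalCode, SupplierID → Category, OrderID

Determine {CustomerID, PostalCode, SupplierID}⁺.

Start with {CustomerID, PostalCode, SupplierID}.
CustomerID, PostalCode, SupplierID → Category, OrderID applies; add {Category, OrderID} → now {Category, CustomerID, OrderID, PostalCode, SupplierID}.
OrderID → Qty applies; add {Qty} → now {Category, CustomerID, OrderID, PostalCode, Qty, SupplierID}.
No further FD applies.

{Category, CustomerID, OrderID, PostalCode, Qty, SupplierID}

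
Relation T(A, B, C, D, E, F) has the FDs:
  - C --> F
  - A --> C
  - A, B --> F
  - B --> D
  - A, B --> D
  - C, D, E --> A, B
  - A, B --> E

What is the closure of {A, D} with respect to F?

Start with {A, D}.
A --> C applies; add {C} → now {A, C, D}.
C --> F applies; add {F} → now {A, C, D, F}.
No further FD applies.

{A, C, D, F}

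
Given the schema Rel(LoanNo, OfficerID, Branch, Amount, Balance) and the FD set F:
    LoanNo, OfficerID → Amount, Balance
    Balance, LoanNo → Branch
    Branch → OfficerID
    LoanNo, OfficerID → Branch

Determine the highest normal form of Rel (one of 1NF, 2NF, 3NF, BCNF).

3NF

Candidate keys: {Balance, LoanNo}, {Branch, LoanNo}, {LoanNo, OfficerID}. Prime attributes: {Balance, Branch, LoanNo, OfficerID}.
Branch → OfficerID breaks BCNF: {Branch}⁺ = {Branch, OfficerID}, so {Branch} is not a superkey.
Its right-hand attributes {OfficerID} are all prime, as are those of every other non-superkey FD — the relation is in 3NF.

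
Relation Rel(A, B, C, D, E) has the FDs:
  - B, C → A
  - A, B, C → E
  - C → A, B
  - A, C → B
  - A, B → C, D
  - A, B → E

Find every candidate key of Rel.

{A, B}, {C}

{C}⁺ = {A, B, C, D, E}, which is every attribute, so {C} is a candidate key.
{A, B}⁺ = {A, B, C, D, E}, which is every attribute, so {A, B} is a candidate key.
These are minimal and exhaustive — every other superkey contains one of them.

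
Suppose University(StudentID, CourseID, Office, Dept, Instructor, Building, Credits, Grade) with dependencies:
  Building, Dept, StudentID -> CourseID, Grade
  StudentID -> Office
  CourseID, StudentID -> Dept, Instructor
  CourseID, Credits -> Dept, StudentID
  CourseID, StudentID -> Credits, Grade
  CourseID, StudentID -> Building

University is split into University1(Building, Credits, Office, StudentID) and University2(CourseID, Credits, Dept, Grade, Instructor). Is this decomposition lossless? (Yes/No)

The shared attributes are {Credits} and {Credits}⁺ = {Credits}.
University1 ⊄ {Credits} and University2 ⊄ {Credits}, so the split is lossy.

No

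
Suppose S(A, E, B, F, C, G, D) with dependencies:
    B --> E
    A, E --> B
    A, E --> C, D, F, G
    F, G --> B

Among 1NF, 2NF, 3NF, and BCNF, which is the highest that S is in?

Candidate keys: {A, B}, {A, E}, {A, F, G}. Prime attributes: {A, B, E, F, G}.
B --> E breaks BCNF: {B}⁺ = {B, E}, so {B} is not a superkey.
But every attribute on its right side ({E}) is prime, and the same holds for every other non-superkey FD, so 3NF still holds.

3NF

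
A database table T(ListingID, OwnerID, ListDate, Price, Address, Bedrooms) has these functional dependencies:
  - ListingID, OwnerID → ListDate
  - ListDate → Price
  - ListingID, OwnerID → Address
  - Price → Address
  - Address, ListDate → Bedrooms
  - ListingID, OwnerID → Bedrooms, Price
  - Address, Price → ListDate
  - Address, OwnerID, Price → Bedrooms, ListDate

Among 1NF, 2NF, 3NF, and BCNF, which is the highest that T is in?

Candidate key: {ListingID, OwnerID}. Prime attributes: {ListingID, OwnerID}.
For ListDate → Price we have {ListDate}⁺ = {Address, Bedrooms, ListDate, Price}; {ListDate} is not a superkey, so BCNF fails.
Because {Price} is non-prime and the left side of ListDate → Price is not a superkey, the relation is not in 3NF.
Checking every proper subset of each key, none determines a non-prime attribute — 2NF is satisfied.

2NF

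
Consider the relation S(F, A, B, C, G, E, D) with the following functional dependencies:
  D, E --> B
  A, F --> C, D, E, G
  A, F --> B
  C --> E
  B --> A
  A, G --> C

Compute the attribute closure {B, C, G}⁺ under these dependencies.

Start with {B, C, G}.
C --> E applies; add {E} → now {B, C, E, G}.
B --> A applies; add {A} → now {A, B, C, E, G}.
No further FD applies.

{A, B, C, E, G}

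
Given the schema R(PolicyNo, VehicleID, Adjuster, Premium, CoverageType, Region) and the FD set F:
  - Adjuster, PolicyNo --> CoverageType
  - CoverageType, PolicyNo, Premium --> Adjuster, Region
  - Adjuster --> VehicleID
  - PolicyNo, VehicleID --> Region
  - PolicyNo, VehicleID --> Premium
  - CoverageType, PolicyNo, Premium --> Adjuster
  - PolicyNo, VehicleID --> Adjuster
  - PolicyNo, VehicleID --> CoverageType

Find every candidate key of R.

{Adjuster, PolicyNo}, {CoverageType, PolicyNo, Premium}, {PolicyNo, VehicleID}

No FD produces {PolicyNo}, so it must be in every candidate key.
{Adjuster, PolicyNo} is a candidate key since {Adjuster, PolicyNo}⁺ = {Adjuster, CoverageType, PolicyNo, Premium, Region, VehicleID} covers every attribute.
{PolicyNo, VehicleID} is a candidate key since {PolicyNo, VehicleID}⁺ = {Adjuster, CoverageType, PolicyNo, Premium, Region, VehicleID} covers every attribute.
{CoverageType, PolicyNo, Premium} is a candidate key since {CoverageType, PolicyNo, Premium}⁺ = {Adjuster, CoverageType, PolicyNo, Premium, Region, VehicleID} covers every attribute.
These are minimal and exhaustive — every other superkey contains one of them.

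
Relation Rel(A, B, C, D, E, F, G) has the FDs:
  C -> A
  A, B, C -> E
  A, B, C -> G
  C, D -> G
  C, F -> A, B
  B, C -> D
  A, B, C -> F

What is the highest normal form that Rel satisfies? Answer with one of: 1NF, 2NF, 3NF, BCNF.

1NF

Candidate keys: {B, C}, {C, F}. Prime attributes: {B, C, F}.
C -> A: {C}⁺ = {A, C}, which is not all of the attributes, so the left side is not a superkey — BCNF is violated.
C -> A determines the non-prime attribute {A} from a non-superkey — 3NF is violated.
Since {C} ⊂ {B, C} and {C}⁺ ⊇ {A} with {A} non-prime, there is a partial dependency; 2NF fails.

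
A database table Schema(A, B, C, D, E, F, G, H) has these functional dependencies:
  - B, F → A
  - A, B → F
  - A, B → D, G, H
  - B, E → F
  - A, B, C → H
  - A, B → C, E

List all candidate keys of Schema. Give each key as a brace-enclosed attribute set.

{A, B}, {B, E}, {B, F}

No FD produces {B}, so it must be in every candidate key.
{A, B}⁺ = {A, B, C, D, E, F, G, H} — all of the relation — so {A, B} is a candidate key.
{B, E}⁺ = {A, B, C, D, E, F, G, H} — all of the relation — so {B, E} is a candidate key.
{B, F}⁺ = {A, B, C, D, E, F, G, H} — all of the relation — so {B, F} is a candidate key.
No proper subset of any of these is a key, and no other minimal superkey exists.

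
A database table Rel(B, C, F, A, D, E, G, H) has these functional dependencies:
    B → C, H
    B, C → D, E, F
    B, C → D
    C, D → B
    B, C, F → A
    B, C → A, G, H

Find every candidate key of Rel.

{B} is a candidate key since {B}⁺ = {A, B, C, D, E, F, G, H} covers every attribute.
{C, D} is a candidate key since {C, D}⁺ = {A, B, C, D, E, F, G, H} covers every attribute.
No proper subset of any of these is a key, and no other minimal superkey exists.

{B}, {C, D}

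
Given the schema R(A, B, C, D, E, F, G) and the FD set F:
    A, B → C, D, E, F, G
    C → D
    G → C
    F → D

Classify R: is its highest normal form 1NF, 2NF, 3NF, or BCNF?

Candidate key: {A, B}. Prime attributes: {A, B}.
C → D: {C}⁺ = {C, D}, which is not all of the attributes, so the left side is not a superkey — BCNF is violated.
Because {D} is non-prime and the left side of C → D is not a superkey, the relation is not in 3NF.
No non-prime attribute depends on a proper subset of any candidate key, so 2NF holds.

2NF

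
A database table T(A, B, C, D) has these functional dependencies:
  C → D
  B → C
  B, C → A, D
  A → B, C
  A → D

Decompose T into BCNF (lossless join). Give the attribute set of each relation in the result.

{A, B, C}; {C, D}

Candidate keys of the original relation: {A}, {B}.
{A, B, C, D}: {C} determines {C, D} here but is not a superkey — split on C → D, giving {C, D} and {A, B, C}.
{C, D} has no BCNF violation.
{A, B, C} has no BCNF violation.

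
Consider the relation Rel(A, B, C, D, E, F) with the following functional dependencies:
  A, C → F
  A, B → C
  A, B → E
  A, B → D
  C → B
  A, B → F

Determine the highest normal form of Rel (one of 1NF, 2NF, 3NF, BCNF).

3NF

Candidate keys: {A, B}, {A, C}. Prime attributes: {A, B, C}.
C → B: {C}⁺ = {B, C}, which is not all of the attributes, so the left side is not a superkey — BCNF is violated.
But every attribute on its right side ({B}) is prime, and the same holds for every other non-superkey FD, so 3NF still holds.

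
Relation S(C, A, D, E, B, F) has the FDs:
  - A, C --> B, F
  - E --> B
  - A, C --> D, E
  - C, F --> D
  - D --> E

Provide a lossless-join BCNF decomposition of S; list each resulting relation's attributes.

Candidate key of the original relation: {A, C}.
In {A, B, C, D, E, F}, {E} is not a superkey ({E}⁺ restricted to this set is {B, E}), so split on E --> B into {B, E} and {A, C, D, E, F}.
{B, E}: every determinant is a superkey — BCNF.
In {A, C, D, E, F}, {C, F} is not a superkey ({C, F}⁺ restricted to this set is {C, D, E, F}), so split on C, F --> D, E into {C, D, E, F} and {A, C, F}.
In {C, D, E, F}, {D} is not a superkey ({D}⁺ restricted to this set is {D, E}), so split on D --> E into {D, E} and {C, D, F}.
{D, E}: every determinant is a superkey — BCNF.
{C, D, F}: every determinant is a superkey — BCNF.
{A, C, F}: every determinant is a superkey — BCNF.

{A, C, F}; {B, E}; {C, D, F}; {D, E}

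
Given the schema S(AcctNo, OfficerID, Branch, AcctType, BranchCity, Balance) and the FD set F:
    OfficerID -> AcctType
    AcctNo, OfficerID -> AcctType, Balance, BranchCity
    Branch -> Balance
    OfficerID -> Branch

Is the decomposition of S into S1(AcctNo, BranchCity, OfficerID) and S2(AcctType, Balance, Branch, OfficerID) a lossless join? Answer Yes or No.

S1 ∩ S2 = {OfficerID}; its closure under F is {AcctType, Balance, Branch, OfficerID}.
Since S2 ⊆ {AcctType, Balance, Branch, OfficerID}, the intersection is a superkey of S2; the decomposition is lossless.

Yes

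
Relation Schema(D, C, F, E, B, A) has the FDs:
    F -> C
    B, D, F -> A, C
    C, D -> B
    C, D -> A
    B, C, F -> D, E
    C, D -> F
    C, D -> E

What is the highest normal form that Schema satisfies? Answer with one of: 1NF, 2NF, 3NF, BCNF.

Candidate keys: {B, F}, {C, D}, {D, F}. Prime attributes: {B, C, D, F}.
F -> C: {F}⁺ = {C, F}, which is not all of the attributes, so the left side is not a superkey — BCNF is violated.
Its right-hand attributes {C} are all prime, as are those of every other non-superkey FD — the relation is in 3NF.

3NF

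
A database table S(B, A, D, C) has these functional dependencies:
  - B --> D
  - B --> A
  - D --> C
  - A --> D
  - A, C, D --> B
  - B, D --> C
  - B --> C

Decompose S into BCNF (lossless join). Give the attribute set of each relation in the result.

Candidate keys of the original relation: {A}, {B}.
In {A, B, C, D}, {D} is not a superkey ({D}⁺ restricted to this set is {C, D}), so split on D --> C into {C, D} and {A, B, D}.
{C, D} is in BCNF.
{A, B, D} is in BCNF.

{A, B, D}; {C, D}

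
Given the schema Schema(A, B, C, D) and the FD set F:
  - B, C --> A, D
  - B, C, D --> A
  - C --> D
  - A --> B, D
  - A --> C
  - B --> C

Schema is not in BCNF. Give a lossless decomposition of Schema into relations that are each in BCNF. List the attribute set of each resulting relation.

Candidate keys of the original relation: {A}, {B}.
Within {A, B, C, D}: {C}⁺ ∩ {A, B, C, D} = {C, D}, not the whole set, so C --> D violates BCNF; decompose into {C, D} and {A, B, C}.
{C, D} is in BCNF.
{A, B, C} is in BCNF.

{A, B, C}; {C, D}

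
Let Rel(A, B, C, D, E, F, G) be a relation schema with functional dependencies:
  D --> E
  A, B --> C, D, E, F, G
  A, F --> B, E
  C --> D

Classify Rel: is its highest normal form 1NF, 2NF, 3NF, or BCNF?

2NF

Candidate keys: {A, B}, {A, F}. Prime attributes: {A, B, F}.
For D --> E we have {D}⁺ = {D, E}; {D} is not a superkey, so BCNF fails.
D --> E has non-prime {E} on the right and a non-superkey on the left, so 3NF fails.
Checking every proper subset of each key, none determines a non-prime attribute — 2NF is satisfied.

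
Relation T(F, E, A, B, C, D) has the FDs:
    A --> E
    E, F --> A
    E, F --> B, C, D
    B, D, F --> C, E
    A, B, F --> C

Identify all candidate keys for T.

Attributes never on any right-hand side: {F} — every candidate key must contain it.
Closure of {A, F} is {A, B, C, D, E, F}, the whole schema; {A, F} is a candidate key.
Closure of {E, F} is {A, B, C, D, E, F}, the whole schema; {E, F} is a candidate key.
Closure of {B, D, F} is {A, B, C, D, E, F}, the whole schema; {B, D, F} is a candidate key.
No proper subset of any of these is a key, and no other minimal superkey exists.

{A, F}, {B, D, F}, {E, F}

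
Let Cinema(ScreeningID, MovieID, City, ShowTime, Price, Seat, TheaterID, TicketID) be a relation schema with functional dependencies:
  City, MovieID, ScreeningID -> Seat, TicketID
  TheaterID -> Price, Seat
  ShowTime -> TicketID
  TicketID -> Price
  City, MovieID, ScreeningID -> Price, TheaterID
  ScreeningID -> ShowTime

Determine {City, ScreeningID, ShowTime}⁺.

Start with {City, ScreeningID, ShowTime}.
ShowTime -> TicketID applies; add {TicketID} → now {City, ScreeningID, ShowTime, TicketID}.
TicketID -> Price applies; add {Price} → now {City, Price, ScreeningID, ShowTime, TicketID}.
No further FD applies.

{City, Price, ScreeningID, ShowTime, TicketID}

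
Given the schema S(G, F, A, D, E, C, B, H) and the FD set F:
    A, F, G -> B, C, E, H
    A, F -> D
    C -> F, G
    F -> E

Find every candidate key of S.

Attributes never on any right-hand side: {A} — every candidate key must contain it.
{A, C}⁺ = {A, B, C, D, E, F, G, H}, which is every attribute, so {A, C} is a candidate key.
{A, F, G}⁺ = {A, B, C, D, E, F, G, H}, which is every attribute, so {A, F, G} is a candidate key.
These are minimal and exhaustive — every other superkey contains one of them.

{A, C}, {A, F, G}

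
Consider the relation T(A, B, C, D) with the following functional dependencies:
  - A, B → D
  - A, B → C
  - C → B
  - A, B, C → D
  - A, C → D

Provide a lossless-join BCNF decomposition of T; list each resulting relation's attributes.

Candidate keys of the original relation: {A, B}, {A, C}.
In {A, B, C, D}, {C} is not a superkey ({C}⁺ restricted to this set is {B, C}), so split on C → B into {B, C} and {A, C, D}.
{B, C} has no BCNF violation.
{A, C, D} has no BCNF violation.

{A, C, D}; {B, C}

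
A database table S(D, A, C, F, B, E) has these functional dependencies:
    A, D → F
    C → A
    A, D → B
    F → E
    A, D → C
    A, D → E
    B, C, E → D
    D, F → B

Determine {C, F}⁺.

{A, C, E, F}

Start with {C, F}.
C → A applies; add {A} → now {A, C, F}.
F → E applies; add {E} → now {A, C, E, F}.
No further FD applies.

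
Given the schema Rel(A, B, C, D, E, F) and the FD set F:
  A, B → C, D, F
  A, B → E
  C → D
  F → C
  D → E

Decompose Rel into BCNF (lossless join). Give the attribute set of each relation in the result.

{A, B, F}; {C, D}; {C, F}; {D, E}

Candidate key of the original relation: {A, B}.
{A, B, C, D, E, F}: {C} determines {C, D, E} here but is not a superkey — split on C → D, E, giving {C, D, E} and {A, B, C, F}.
{C, D, E}: {D} determines {D, E} here but is not a superkey — split on D → E, giving {D, E} and {C, D}.
{D, E} is in BCNF.
{C, D} is in BCNF.
{A, B, C, F}: {F} determines {C, F} here but is not a superkey — split on F → C, giving {C, F} and {A, B, F}.
{C, F} is in BCNF.
{A, B, F} is in BCNF.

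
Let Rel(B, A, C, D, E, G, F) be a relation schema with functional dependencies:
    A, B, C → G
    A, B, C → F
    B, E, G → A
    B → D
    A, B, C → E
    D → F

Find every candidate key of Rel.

Attributes never on any right-hand side: {B, C} — every candidate key must contain all of them.
{A, B, C}⁺ = {A, B, C, D, E, F, G}, which is every attribute, so {A, B, C} is a candidate key.
{B, C, E, G}⁺ = {A, B, C, D, E, F, G}, which is every attribute, so {B, C, E, G} is a candidate key.
No proper subset of any of these is a key, and no other minimal superkey exists.

{A, B, C}, {B, C, E, G}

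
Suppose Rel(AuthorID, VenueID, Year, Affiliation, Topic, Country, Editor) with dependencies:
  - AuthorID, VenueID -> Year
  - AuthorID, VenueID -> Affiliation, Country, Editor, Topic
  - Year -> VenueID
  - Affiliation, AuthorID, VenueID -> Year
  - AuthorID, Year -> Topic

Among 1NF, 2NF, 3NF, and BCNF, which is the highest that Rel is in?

Candidate keys: {AuthorID, VenueID}, {AuthorID, Year}. Prime attributes: {AuthorID, VenueID, Year}.
Year -> VenueID breaks BCNF: {Year}⁺ = {VenueID, Year}, so {Year} is not a superkey.
Since {VenueID} ⊆ prime attributes and every other non-superkey FD also has a prime right side, the schema is in 3NF.

3NF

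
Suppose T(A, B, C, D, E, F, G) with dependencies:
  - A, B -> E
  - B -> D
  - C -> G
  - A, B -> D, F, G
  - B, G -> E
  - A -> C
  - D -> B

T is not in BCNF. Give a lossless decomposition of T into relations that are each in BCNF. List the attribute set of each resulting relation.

Candidate keys of the original relation: {A, B}, {A, D}.
{A, B, C, D, E, F, G}: {B} determines {B, D} here but is not a superkey — split on B -> D, giving {B, D} and {A, B, C, E, F, G}.
{B, D}: every determinant is a superkey — BCNF.
{A, B, C, E, F, G}: {C} determines {C, G} here but is not a superkey — split on C -> G, giving {C, G} and {A, B, C, E, F}.
{C, G}: every determinant is a superkey — BCNF.
{A, B, C, E, F}: {A} determines {A, C} here but is not a superkey — split on A -> C, giving {A, C} and {A, B, E, F}.
{A, C}: every determinant is a superkey — BCNF.
{A, B, E, F}: every determinant is a superkey — BCNF.

{A, B, E, F}; {A, C}; {B, D}; {C, G}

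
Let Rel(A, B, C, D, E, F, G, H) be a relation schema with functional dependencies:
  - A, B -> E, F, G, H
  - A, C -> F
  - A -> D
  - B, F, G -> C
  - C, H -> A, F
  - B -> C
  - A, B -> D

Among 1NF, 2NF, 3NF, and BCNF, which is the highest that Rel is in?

Candidate keys: {A, B}, {B, H}. Prime attributes: {A, B, H}.
A, C -> F breaks BCNF: {A, C}⁺ = {A, C, D, F}, so {A, C} is not a superkey.
A, C -> F determines the non-prime attribute {F} from a non-superkey — 3NF is violated.
The proper key subset {A} of {A, B} determines non-prime {D}, so the relation is not even in 2NF.

1NF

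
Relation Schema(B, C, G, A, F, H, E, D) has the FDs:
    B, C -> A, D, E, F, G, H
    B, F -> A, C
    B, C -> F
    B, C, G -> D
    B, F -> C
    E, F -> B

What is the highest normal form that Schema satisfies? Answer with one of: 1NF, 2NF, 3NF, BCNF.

Candidate keys: {B, C}, {B, F}, {E, F}. Prime attributes: {B, C, E, F}.
The left-hand side of every FD is a superkey, so BCNF is satisfied.

BCNF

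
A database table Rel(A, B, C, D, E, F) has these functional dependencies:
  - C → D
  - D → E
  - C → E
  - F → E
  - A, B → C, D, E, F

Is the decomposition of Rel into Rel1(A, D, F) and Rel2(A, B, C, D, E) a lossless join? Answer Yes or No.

The shared attributes are {A, D} and {A, D}⁺ = {A, D, E}.
Neither Rel1 nor Rel2 is contained in that closure, so the decomposition is lossy.

No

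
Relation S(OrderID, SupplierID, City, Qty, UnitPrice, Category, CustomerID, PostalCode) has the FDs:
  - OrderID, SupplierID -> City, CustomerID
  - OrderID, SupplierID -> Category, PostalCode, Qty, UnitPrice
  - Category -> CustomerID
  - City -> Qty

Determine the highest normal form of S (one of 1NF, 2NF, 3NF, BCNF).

2NF

Candidate key: {OrderID, SupplierID}. Prime attributes: {OrderID, SupplierID}.
Category -> CustomerID breaks BCNF: {Category}⁺ = {Category, CustomerID}, so {Category} is not a superkey.
Category -> CustomerID determines the non-prime attribute {CustomerID} from a non-superkey — 3NF is violated.
No non-prime attribute depends on a proper subset of any candidate key, so 2NF holds.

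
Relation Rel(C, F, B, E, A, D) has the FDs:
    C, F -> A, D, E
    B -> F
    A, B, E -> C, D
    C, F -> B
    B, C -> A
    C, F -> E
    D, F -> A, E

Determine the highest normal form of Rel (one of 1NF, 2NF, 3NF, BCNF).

3NF

Candidate keys: {A, B, E}, {B, C}, {B, D}, {C, F}. Prime attributes: {A, B, C, D, E, F}.
For B -> F we have {B}⁺ = {B, F}; {B} is not a superkey, so BCNF fails.
Its right-hand attributes {F} are all prime, as are those of every other non-superkey FD — the relation is in 3NF.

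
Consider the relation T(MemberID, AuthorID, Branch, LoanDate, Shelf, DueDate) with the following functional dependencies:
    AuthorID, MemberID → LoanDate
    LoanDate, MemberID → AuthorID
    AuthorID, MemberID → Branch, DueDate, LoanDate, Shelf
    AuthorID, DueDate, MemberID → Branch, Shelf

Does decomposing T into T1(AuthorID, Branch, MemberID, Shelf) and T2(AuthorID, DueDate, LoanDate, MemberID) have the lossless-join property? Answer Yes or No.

Yes

Common attributes: {AuthorID, MemberID}; their closure is {AuthorID, Branch, DueDate, LoanDate, MemberID, Shelf}.
Since T1 ⊆ {AuthorID, Branch, DueDate, LoanDate, MemberID, Shelf}, the intersection is a superkey of T1; the decomposition is lossless.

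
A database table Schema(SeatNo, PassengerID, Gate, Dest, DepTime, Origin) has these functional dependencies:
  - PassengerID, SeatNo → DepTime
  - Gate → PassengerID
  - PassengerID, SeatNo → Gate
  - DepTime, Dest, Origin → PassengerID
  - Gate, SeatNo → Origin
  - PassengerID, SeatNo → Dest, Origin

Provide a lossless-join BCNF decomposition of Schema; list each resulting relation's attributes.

Candidate keys of the original relation: {DepTime, Dest, Origin, SeatNo}, {Gate, SeatNo}, {PassengerID, SeatNo}.
Within {DepTime, Dest, Gate, Origin, PassengerID, SeatNo}: {Gate}⁺ ∩ {DepTime, Dest, Gate, Origin, PassengerID, SeatNo} = {Gate, PassengerID}, not the whole set, so Gate → PassengerID violates BCNF; decompose into {Gate, PassengerID} and {DepTime, Dest, Gate, Origin, SeatNo}.
{Gate, PassengerID} has no BCNF violation.
{DepTime, Dest, Gate, Origin, SeatNo} has no BCNF violation.

{DepTime, Dest, Gate, Origin, SeatNo}; {Gate, PassengerID}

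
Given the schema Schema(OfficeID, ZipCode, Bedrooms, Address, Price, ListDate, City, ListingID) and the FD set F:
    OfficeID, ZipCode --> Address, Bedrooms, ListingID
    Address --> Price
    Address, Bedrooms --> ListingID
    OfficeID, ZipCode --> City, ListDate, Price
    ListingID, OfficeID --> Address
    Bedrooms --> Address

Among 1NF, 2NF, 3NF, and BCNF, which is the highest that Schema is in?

2NF

Candidate key: {OfficeID, ZipCode}. Prime attributes: {OfficeID, ZipCode}.
For Address --> Price we have {Address}⁺ = {Address, Price}; {Address} is not a superkey, so BCNF fails.
Address --> Price has non-prime {Price} on the right and a non-superkey on the left, so 3NF fails.
No proper subset of a key has a non-prime attribute in its closure, so there is no partial dependency; 2NF holds.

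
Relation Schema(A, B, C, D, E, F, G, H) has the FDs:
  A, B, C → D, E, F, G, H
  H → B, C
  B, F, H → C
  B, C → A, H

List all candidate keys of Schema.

{H}⁺ = {A, B, C, D, E, F, G, H} — all of the relation — so {H} is a candidate key.
{B, C}⁺ = {A, B, C, D, E, F, G, H} — all of the relation — so {B, C} is a candidate key.
No proper subset of any of these is a key, and no other minimal superkey exists.

{B, C}, {H}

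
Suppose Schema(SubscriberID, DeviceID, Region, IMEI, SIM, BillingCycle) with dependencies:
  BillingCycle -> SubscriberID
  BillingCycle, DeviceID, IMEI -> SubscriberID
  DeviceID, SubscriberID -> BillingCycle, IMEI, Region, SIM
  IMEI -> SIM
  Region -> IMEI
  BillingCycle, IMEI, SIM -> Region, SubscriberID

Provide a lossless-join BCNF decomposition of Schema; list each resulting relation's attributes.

Candidate keys of the original relation: {BillingCycle, DeviceID}, {DeviceID, SubscriberID}.
{BillingCycle, DeviceID, IMEI, Region, SIM, SubscriberID}: {BillingCycle} determines {BillingCycle, SubscriberID} here but is not a superkey — split on BillingCycle -> SubscriberID, giving {BillingCycle, SubscriberID} and {BillingCycle, DeviceID, IMEI, Region, SIM}.
{BillingCycle, SubscriberID} has no BCNF violation.
{BillingCycle, DeviceID, IMEI, Region, SIM}: {IMEI} determines {IMEI, SIM} here but is not a superkey — split on IMEI -> SIM, giving {IMEI, SIM} and {BillingCycle, DeviceID, IMEI, Region}.
{IMEI, SIM} has no BCNF violation.
{BillingCycle, DeviceID, IMEI, Region}: {Region} determines {IMEI, Region} here but is not a superkey — split on Region -> IMEI, giving {IMEI, Region} and {BillingCycle, DeviceID, Region}.
{IMEI, Region} has no BCNF violation.
{BillingCycle, DeviceID, Region} has no BCNF violation.

{BillingCycle, DeviceID, Region}; {BillingCycle, SubscriberID}; {IMEI, Region}; {IMEI, SIM}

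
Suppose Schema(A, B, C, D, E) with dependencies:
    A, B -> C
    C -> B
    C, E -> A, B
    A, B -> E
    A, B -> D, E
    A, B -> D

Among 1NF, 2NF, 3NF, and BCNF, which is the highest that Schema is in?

Candidate keys: {A, B}, {A, C}, {C, E}. Prime attributes: {A, B, C, E}.
C -> B: {C}⁺ = {B, C}, which is not all of the attributes, so the left side is not a superkey — BCNF is violated.
Its right-hand attributes {B} are all prime, as are those of every other non-superkey FD — the relation is in 3NF.

3NF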